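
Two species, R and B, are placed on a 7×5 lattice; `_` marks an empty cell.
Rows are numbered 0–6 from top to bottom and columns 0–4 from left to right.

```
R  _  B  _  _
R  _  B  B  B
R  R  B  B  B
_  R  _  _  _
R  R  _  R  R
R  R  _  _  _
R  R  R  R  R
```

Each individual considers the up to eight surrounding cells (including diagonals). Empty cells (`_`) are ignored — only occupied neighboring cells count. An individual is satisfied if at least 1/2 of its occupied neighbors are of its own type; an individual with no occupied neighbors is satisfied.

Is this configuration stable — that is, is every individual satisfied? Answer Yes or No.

Yes

(0,0)R 1/1 ✓
(0,2)B 2/2 ✓
(1,0)R 3/3 ✓
(1,2)B 4/5 ✓
(1,3)B 6/6 ✓
(1,4)B 3/3 ✓
(2,0)R 3/3 ✓
(2,1)R 3/5 ✓
(2,2)B 3/5 ✓
(2,3)B 5/5 ✓
(2,4)B 3/3 ✓
(3,1)R 4/5 ✓
(4,0)R 4/4 ✓
(4,1)R 4/4 ✓
(4,3)R 1/1 ✓
(4,4)R 1/1 ✓
(5,0)R 5/5 ✓
(5,1)R 6/6 ✓
(6,0)R 3/3 ✓
(6,1)R 4/4 ✓
(6,2)R 3/3 ✓
(6,3)R 2/2 ✓
(6,4)R 1/1 ✓
All meet the threshold, so the configuration is stable.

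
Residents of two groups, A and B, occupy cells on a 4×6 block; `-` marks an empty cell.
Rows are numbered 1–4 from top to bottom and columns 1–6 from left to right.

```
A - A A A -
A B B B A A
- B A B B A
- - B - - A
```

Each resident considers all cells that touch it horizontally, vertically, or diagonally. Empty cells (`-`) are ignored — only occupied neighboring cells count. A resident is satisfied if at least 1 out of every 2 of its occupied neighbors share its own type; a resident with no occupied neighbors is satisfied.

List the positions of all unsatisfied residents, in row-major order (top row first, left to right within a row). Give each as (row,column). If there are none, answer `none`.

(1,1)A 1/2 ok
(1,3)A 1/4 unhappy
(1,4)A 3/5 ok
(1,5)A 3/4 ok
(2,1)A 1/3 unhappy
(2,2)B 2/6 unhappy
(2,3)B 4/7 ok
(2,4)B 3/8 unhappy
(2,5)A 4/7 ok
(2,6)A 3/4 ok
(3,2)B 3/5 ok
(3,3)A 0/6 unhappy
(3,4)B 4/6 ok
(3,5)B 2/6 unhappy
(3,6)A 3/4 ok
(4,3)B 2/3 ok
(4,6)A 1/2 ok

(1,3), (2,1), (2,2), (2,4), (3,3), (3,5)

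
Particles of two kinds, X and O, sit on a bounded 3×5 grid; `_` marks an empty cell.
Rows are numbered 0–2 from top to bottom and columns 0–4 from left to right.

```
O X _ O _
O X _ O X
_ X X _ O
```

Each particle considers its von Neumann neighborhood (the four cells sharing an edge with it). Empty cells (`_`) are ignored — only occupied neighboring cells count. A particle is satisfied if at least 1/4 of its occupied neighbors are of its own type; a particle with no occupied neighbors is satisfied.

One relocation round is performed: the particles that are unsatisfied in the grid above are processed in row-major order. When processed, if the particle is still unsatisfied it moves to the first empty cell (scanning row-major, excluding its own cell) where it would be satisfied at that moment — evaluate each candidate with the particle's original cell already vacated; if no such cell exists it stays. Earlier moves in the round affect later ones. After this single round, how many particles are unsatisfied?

Initially unsatisfied (in order): (1,4), (2,4).
  (1,4) → (0,2).
  (2,4): now satisfied by earlier moves; stays.
Resulting grid:
O X X O _
O X _ O _
_ X X _ O
All satisfied now.

0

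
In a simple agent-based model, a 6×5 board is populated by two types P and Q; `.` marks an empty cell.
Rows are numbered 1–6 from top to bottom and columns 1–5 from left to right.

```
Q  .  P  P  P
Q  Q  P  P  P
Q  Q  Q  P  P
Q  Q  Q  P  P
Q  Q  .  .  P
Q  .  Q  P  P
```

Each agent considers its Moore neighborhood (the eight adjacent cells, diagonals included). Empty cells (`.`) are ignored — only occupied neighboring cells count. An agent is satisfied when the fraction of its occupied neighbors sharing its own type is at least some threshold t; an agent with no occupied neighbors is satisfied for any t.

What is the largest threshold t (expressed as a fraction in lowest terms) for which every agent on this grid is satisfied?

Row 1: (1,1)Q 2/2 · (1,3)P 3/4 · (1,4)P 5/5 · (1,5)P 3/3
Row 2: (2,1)Q 4/4 · (2,2)Q 5/7 · (2,3)P 4/7 · (2,4)P 7/8 · (2,5)P 5/5
Row 3: (3,1)Q 5/5 · (3,2)Q 7/8 · (3,3)Q 4/8 · (3,4)P 6/8 · (3,5)P 5/5
Row 4: (4,1)Q 5/5 · (4,2)Q 7/7 · (4,3)Q 4/6 · (4,4)P 4/6 · (4,5)P 4/4
Row 5: (5,1)Q 4/4 · (5,2)Q 6/6 · (5,5)P 4/4
Row 6: (6,1)Q 2/2 · (6,3)Q 1/2 · (6,4)P 2/3 · (6,5)P 2/2
The smallest same-type fraction is 4/8 at (3,3), which reduces to 1/2. Any threshold above that leaves this agent unsatisfied.

1/2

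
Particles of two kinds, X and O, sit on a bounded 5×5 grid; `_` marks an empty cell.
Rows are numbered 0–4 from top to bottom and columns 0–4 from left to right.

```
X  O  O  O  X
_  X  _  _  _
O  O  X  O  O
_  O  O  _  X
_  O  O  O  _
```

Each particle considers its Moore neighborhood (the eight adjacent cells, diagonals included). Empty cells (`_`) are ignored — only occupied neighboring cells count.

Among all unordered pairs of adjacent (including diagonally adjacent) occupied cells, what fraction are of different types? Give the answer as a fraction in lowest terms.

Scan each occupied cell's neighbors to the right and below (and the two forward diagonals) so each pair is counted once.
Row 0: X(0,0)–O(0,1)≠ X(0,0)–X(1,1)= O(0,1)–O(0,2)= O(0,1)–X(1,1)≠ O(0,2)–O(0,3)= O(0,2)–X(1,1)≠ O(0,3)–X(0,4)≠  → 4/7 unlike.
Row 1: X(1,1)–O(2,1)≠ X(1,1)–X(2,2)= X(1,1)–O(2,0)≠  → 2/3 unlike.
Row 2: O(2,0)–O(2,1)= O(2,0)–O(3,1)= O(2,1)–X(2,2)≠ O(2,1)–O(3,1)= O(2,1)–O(3,2)= X(2,2)–O(2,3)≠ X(2,2)–O(3,2)≠ X(2,2)–O(3,1)≠ O(2,3)–O(2,4)= O(2,3)–X(3,4)≠ O(2,3)–O(3,2)= O(2,4)–X(3,4)≠  → 6/12 unlike.
Row 3: O(3,1)–O(3,2)= O(3,1)–O(4,1)= O(3,1)–O(4,2)= O(3,2)–O(4,2)= O(3,2)–O(4,3)= O(3,2)–O(4,1)= X(3,4)–O(4,3)≠  → 1/7 unlike.
Row 4: O(4,1)–O(4,2)= O(4,2)–O(4,3)=  → 0/2 unlike.
Total adjacent occupied pairs: 31; unlike-type pairs: 13.
13/31 is already in lowest terms.

13/31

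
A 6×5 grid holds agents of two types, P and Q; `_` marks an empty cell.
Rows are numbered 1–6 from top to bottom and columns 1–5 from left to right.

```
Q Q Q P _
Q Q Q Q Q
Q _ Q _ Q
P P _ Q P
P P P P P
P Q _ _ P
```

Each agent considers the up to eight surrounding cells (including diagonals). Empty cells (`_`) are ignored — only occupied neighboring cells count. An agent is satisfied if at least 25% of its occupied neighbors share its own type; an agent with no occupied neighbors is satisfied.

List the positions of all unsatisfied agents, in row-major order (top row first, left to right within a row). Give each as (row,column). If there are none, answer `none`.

Row 1: (1,1)Q 3/3 satisfied · (1,2)Q 5/5 satisfied · (1,3)Q 4/5 satisfied · (1,4)P 0/4 not
Row 2: (2,1)Q 4/4 satisfied · (2,2)Q 7/7 satisfied · (2,3)Q 5/6 satisfied · (2,4)Q 5/6 satisfied · (2,5)Q 2/3 satisfied
Row 3: (3,1)Q 2/4 satisfied · (3,3)Q 4/5 satisfied · (3,5)Q 3/4 satisfied
Row 4: (4,1)P 3/4 satisfied · (4,2)P 4/6 satisfied · (4,4)Q 2/6 satisfied · (4,5)P 2/4 satisfied
Row 5: (5,1)P 4/5 satisfied · (5,2)P 5/6 satisfied · (5,3)P 3/5 satisfied · (5,4)P 4/5 satisfied · (5,5)P 3/4 satisfied
Row 6: (6,1)P 2/3 satisfied · (6,2)Q 0/4 not · (6,5)P 2/2 satisfied

(1,4), (6,2)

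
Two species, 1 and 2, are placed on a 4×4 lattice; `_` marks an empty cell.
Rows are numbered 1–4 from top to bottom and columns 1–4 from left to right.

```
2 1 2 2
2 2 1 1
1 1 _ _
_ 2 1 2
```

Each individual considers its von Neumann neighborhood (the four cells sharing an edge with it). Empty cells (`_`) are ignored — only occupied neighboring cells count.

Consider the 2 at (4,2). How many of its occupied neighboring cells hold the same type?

0

Occupied neighbors of (4,2): (3,2)=1, (4,3)=1.
Same type (2): 0 of 2.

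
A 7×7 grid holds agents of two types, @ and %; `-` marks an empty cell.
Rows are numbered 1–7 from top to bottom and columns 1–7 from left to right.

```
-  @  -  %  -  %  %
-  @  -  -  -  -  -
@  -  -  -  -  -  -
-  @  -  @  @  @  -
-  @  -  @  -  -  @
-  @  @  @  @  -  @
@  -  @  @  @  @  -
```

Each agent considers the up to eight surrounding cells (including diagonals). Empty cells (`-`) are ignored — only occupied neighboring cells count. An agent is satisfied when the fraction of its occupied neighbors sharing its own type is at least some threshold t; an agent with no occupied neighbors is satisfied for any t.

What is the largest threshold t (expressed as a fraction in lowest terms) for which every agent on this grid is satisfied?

(1,2)@ 1/1
(1,4)% — no occupied neighbors
(1,6)% 1/1
(1,7)% 1/1
(2,2)@ 2/2
(3,1)@ 2/2
(4,2)@ 2/2
(4,4)@ 2/2
(4,5)@ 3/3
(4,6)@ 2/2
(5,2)@ 3/3
(5,4)@ 5/5
(5,7)@ 2/2
(6,2)@ 4/4
(6,3)@ 6/6
(6,4)@ 6/6
(6,5)@ 5/5
(6,7)@ 2/2
(7,1)@ 1/1
(7,3)@ 4/4
(7,4)@ 5/5
(7,5)@ 4/4
(7,6)@ 3/3
The smallest same-type fraction is 1/1 at (1,2), which reduces to 1/1. Any threshold above that leaves this agent unsatisfied.

1/1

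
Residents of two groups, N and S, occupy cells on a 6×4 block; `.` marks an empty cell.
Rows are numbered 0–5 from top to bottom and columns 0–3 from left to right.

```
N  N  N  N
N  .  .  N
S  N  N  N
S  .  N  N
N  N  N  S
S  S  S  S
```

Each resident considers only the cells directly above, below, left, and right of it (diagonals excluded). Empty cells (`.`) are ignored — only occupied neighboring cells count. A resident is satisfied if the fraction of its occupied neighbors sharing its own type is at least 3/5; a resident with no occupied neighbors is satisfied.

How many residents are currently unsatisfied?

Row 0: (0,0)N 2/2 ✓ · (0,1)N 2/2 ✓ · (0,2)N 2/2 ✓ · (0,3)N 2/2 ✓
Row 1: (1,0)N 1/2 ✗ · (1,3)N 2/2 ✓
Row 2: (2,0)S 1/3 ✗ · (2,1)N 1/2 ✗ · (2,2)N 3/3 ✓ · (2,3)N 3/3 ✓
Row 3: (3,0)S 1/2 ✗ · (3,2)N 3/3 ✓ · (3,3)N 2/3 ✓
Row 4: (4,0)N 1/3 ✗ · (4,1)N 2/3 ✓ · (4,2)N 2/4 ✗ · (4,3)S 1/3 ✗
Row 5: (5,0)S 1/2 ✗ · (5,1)S 2/3 ✓ · (5,2)S 2/3 ✓ · (5,3)S 2/2 ✓
Unsatisfied: (1,0), (2,0), (2,1), (3,0), (4,0), (4,2), (4,3), (5,0) — 8 in total.

8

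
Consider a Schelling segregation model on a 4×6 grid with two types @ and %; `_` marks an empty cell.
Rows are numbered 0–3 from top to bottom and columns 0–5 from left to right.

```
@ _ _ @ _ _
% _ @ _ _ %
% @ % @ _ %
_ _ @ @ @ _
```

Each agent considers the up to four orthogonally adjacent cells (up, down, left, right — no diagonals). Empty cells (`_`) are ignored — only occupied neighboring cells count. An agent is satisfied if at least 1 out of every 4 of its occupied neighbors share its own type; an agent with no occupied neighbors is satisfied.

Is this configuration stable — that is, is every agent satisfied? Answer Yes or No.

Row 0: (0,0)@ 0/1 not · (0,3)@ 0/0 satisfied
Row 1: (1,0)% 1/2 satisfied · (1,2)@ 0/1 not · (1,5)% 1/1 satisfied
Row 2: (2,0)% 1/2 satisfied · (2,1)@ 0/2 not · (2,2)% 0/4 not · (2,3)@ 1/2 satisfied · (2,5)% 1/1 satisfied
Row 3: (3,2)@ 1/2 satisfied · (3,3)@ 3/3 satisfied · (3,4)@ 1/1 satisfied
For instance (0,0) has only 0/1 same-type neighbors, below 1/4.

No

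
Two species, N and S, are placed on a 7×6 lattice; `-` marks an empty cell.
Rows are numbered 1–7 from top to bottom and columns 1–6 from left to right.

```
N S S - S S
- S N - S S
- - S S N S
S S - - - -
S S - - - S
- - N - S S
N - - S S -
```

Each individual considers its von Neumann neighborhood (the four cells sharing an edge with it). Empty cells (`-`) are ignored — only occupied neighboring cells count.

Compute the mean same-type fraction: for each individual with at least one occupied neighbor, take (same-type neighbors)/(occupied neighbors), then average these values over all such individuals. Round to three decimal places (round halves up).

0.720

Row 1: (1,1)N 0/1 · (1,2)S 2/3 · (1,3)S 1/2 · (1,5)S 2/2 · (1,6)S 2/2
Row 2: (2,2)S 1/2 · (2,3)N 0/3 · (2,5)S 2/3 · (2,6)S 3/3
Row 3: (3,3)S 1/2 · (3,4)S 1/2 · (3,5)N 0/3 · (3,6)S 1/2
Row 4: (4,1)S 2/2 · (4,2)S 2/2
Row 5: (5,1)S 2/2 · (5,2)S 2/2 · (5,6)S 1/1
Row 6: (6,3)N — no occupied neighbors · (6,5)S 2/2 · (6,6)S 2/2
Row 7: (7,1)N — no occupied neighbors · (7,4)S 1/1 · (7,5)S 2/2
Sum over 22 individuals: 0/1 + 2/3 + 1/2 + 2/2 + 2/2 + 1/2 + 0/3 + 2/3 + 3/3 + 1/2 + 1/2 + 0/3 + 1/2 + 2/2 + 2/2 + 2/2 + 2/2 + 1/1 + 2/2 + 2/2 + 1/1 + 2/2 = 95/6; mean = 95/6 ÷ 22 = 95/132 = 0.719696… → 0.720.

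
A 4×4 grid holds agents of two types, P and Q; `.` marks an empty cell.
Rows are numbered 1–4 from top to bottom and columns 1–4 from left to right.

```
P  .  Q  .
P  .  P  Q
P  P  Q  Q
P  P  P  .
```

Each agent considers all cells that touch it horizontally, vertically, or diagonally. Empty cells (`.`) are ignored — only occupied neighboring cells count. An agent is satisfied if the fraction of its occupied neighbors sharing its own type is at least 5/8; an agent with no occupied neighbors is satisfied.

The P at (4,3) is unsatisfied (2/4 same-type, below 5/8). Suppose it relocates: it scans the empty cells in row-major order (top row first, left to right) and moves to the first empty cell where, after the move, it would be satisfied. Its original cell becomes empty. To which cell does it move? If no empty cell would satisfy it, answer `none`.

(1,2)

Vacating (4,3). Empty cells in order:
  (1,2): 3/4 same-type → satisfied — stop here.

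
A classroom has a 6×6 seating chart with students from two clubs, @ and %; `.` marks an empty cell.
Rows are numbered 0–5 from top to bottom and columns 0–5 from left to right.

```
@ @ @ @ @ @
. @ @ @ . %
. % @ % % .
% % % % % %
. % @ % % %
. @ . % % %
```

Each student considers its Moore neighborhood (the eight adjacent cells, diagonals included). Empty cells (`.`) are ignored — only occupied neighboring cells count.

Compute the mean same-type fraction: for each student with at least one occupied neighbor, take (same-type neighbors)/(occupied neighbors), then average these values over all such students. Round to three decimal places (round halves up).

0.765

Row 0: (0,0)@ 2/2 · (0,1)@ 4/4 · (0,2)@ 5/5 · (0,3)@ 4/4 · (0,4)@ 3/4 · (0,5)@ 1/2
Row 1: (1,1)@ 5/6 · (1,2)@ 6/8 · (1,3)@ 5/7 · (1,5)% 1/3
Row 2: (2,1)% 3/6 · (2,2)@ 3/8 · (2,3)% 4/7 · (2,4)% 5/6
Row 3: (3,0)% 3/3 · (3,1)% 4/6 · (3,2)% 6/8 · (3,3)% 6/8 · (3,4)% 7/7 · (3,5)% 4/4
Row 4: (4,1)% 3/5 · (4,2)@ 1/7 · (4,3)% 6/7 · (4,4)% 8/8 · (4,5)% 5/5
Row 5: (5,1)@ 1/2 · (5,3)% 3/4 · (5,4)% 5/5 · (5,5)% 3/3
Sum over 29 students: 2/2 + 4/4 + 5/5 + 4/4 + 3/4 + 1/2 + 5/6 + 6/8 + 5/7 + 1/3 + 3/6 + 3/8 + 4/7 + 5/6 + 3/3 + 4/6 + 6/8 + 6/8 + 7/7 + 4/4 + 3/5 + 1/7 + 6/7 + 8/8 + 5/5 + 1/2 + 3/4 + 5/5 + 3/3 = 18629/840; mean = 18629/840 ÷ 29 = 18629/24360 = 0.764737… → 0.765.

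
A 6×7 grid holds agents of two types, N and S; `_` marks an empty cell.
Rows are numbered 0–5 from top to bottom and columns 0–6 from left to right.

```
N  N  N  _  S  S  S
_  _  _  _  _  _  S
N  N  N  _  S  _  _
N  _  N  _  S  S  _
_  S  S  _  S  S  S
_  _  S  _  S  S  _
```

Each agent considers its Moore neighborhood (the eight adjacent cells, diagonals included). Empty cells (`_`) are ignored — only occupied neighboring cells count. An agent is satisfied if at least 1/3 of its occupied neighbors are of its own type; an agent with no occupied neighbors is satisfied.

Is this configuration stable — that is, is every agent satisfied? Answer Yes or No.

(0,0)N 1/1 ✓
(0,1)N 2/2 ✓
(0,2)N 1/1 ✓
(0,4)S 1/1 ✓
(0,5)S 3/3 ✓
(0,6)S 2/2 ✓
(1,6)S 2/2 ✓
(2,0)N 2/2 ✓
(2,1)N 4/4 ✓
(2,2)N 2/2 ✓
(2,4)S 2/2 ✓
(3,0)N 2/3 ✓
(3,2)N 2/4 ✓
(3,4)S 4/4 ✓
(3,5)S 5/5 ✓
(4,1)S 2/4 ✓
(4,2)S 2/3 ✓
(4,4)S 5/5 ✓
(4,5)S 6/6 ✓
(4,6)S 3/3 ✓
(5,2)S 2/2 ✓
(5,4)S 3/3 ✓
(5,5)S 4/4 ✓
All meet the threshold, so the configuration is stable.

Yes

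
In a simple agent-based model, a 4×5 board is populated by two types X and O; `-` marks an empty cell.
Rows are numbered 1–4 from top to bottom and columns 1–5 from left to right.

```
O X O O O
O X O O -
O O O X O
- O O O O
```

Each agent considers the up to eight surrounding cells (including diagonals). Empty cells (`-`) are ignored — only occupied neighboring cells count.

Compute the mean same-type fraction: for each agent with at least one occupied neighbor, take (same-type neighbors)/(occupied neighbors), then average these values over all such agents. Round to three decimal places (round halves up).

Row 1: (1,1)O 1/3 · (1,2)X 1/5 · (1,3)O 3/5 · (1,4)O 4/4 · (1,5)O 2/2
Row 2: (2,1)O 3/5 · (2,2)X 1/8 · (2,3)O 5/8 · (2,4)O 6/7
Row 3: (3,1)O 3/4 · (3,2)O 6/7 · (3,3)O 6/8 · (3,4)X 0/7 · (3,5)O 3/4
Row 4: (4,2)O 4/4 · (4,3)O 4/5 · (4,4)O 4/5 · (4,5)O 2/3
Sum over 18 agents: 1/3 + 1/5 + 3/5 + 4/4 + 2/2 + 3/5 + 1/8 + 5/8 + 6/7 + 3/4 + 6/7 + 6/8 + 0/7 + 3/4 + 4/4 + 4/5 + 4/5 + 2/3 = 82/7; mean = 82/7 ÷ 18 = 41/63 = 0.650793… → 0.651.

0.651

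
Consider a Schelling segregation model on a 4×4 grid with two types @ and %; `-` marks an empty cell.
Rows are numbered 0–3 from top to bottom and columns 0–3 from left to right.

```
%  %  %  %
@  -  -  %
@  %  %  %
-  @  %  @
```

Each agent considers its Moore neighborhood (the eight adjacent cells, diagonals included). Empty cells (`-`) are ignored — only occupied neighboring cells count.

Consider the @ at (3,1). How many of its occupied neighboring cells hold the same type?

1

Occupied neighbors of (3,1): (2,0)=@, (2,1)=%, (2,2)=%, (3,2)=%.
Same type (@): 1 of 4.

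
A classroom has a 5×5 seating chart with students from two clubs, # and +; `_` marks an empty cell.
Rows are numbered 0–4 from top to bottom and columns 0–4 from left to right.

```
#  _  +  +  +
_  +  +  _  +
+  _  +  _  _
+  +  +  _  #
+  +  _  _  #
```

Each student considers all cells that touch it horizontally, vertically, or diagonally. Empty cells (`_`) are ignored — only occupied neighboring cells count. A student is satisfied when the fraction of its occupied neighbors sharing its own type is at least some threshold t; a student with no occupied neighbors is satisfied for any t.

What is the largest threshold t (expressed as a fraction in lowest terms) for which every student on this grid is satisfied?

0/1

Row 0: (0,0)# 0/1 · (0,2)+ 3/3 · (0,3)+ 4/4 · (0,4)+ 2/2
Row 1: (1,1)+ 4/5 · (1,2)+ 4/4 · (1,4)+ 2/2
Row 2: (2,0)+ 3/3 · (2,2)+ 4/4
Row 3: (3,0)+ 4/4 · (3,1)+ 6/6 · (3,2)+ 3/3 · (3,4)# 1/1
Row 4: (4,0)+ 3/3 · (4,1)+ 4/4 · (4,4)# 1/1
The smallest same-type fraction is 0/1 at (0,0), which reduces to 0/1. Any threshold above that leaves this student unsatisfied.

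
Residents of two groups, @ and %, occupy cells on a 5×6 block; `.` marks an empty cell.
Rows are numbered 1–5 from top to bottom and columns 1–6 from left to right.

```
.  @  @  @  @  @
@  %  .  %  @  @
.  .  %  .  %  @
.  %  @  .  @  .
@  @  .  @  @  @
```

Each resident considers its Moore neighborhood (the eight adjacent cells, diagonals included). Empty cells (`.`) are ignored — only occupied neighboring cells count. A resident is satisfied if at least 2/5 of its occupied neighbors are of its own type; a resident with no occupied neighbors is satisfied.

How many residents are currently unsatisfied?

(1,2)@ 2/3 ✓
(1,3)@ 2/4 ✓
(1,4)@ 3/4 ✓
(1,5)@ 4/5 ✓
(1,6)@ 3/3 ✓
(2,1)@ 1/2 ✓
(2,2)% 1/4 ✗
(2,4)% 2/6 ✗
(2,5)@ 5/7 ✓
(2,6)@ 4/5 ✓
(3,3)% 3/4 ✓
(3,5)% 1/5 ✗
(3,6)@ 3/4 ✓
(4,2)% 1/4 ✗
(4,3)@ 2/4 ✓
(4,5)@ 4/5 ✓
(5,1)@ 1/2 ✓
(5,2)@ 2/3 ✓
(5,4)@ 3/3 ✓
(5,5)@ 3/3 ✓
(5,6)@ 2/2 ✓
Unsatisfied: (2,2), (2,4), (3,5), (4,2) — 4 in total.

4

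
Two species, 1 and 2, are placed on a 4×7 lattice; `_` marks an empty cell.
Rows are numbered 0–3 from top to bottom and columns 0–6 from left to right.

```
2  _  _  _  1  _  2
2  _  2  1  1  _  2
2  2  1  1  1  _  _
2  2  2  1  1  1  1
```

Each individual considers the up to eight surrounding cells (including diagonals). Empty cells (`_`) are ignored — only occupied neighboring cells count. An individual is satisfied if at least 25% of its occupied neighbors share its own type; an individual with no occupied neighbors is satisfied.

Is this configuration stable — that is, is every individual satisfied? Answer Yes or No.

Yes

(0,0)2 1/1 ok
(0,4)1 2/2 ok
(0,6)2 1/1 ok
(1,0)2 3/3 ok
(1,2)2 1/4 ok
(1,3)1 5/6 ok
(1,4)1 4/4 ok
(1,6)2 1/1 ok
(2,0)2 4/4 ok
(2,1)2 6/7 ok
(2,2)1 3/7 ok
(2,3)1 6/8 ok
(2,4)1 6/6 ok
(3,0)2 3/3 ok
(3,1)2 4/5 ok
(3,2)2 2/5 ok
(3,3)1 4/5 ok
(3,4)1 4/4 ok
(3,5)1 3/3 ok
(3,6)1 1/1 ok
All meet the threshold, so the configuration is stable.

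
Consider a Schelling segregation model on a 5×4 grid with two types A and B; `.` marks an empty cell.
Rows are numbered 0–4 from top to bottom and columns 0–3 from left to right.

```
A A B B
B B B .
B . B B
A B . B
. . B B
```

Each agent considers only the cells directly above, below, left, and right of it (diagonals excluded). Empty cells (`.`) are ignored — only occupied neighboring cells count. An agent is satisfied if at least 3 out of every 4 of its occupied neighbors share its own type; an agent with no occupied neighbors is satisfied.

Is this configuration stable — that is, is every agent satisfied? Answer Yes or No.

No

Row 0: (0,0)A 1/2 not · (0,1)A 1/3 not · (0,2)B 2/3 not · (0,3)B 1/1 satisfied
Row 1: (1,0)B 2/3 not · (1,1)B 2/3 not · (1,2)B 3/3 satisfied
Row 2: (2,0)B 1/2 not · (2,2)B 2/2 satisfied · (2,3)B 2/2 satisfied
Row 3: (3,0)A 0/2 not · (3,1)B 0/1 not · (3,3)B 2/2 satisfied
Row 4: (4,2)B 1/1 satisfied · (4,3)B 2/2 satisfied
For instance (0,0) has only 1/2 same-type neighbors, below 3/4.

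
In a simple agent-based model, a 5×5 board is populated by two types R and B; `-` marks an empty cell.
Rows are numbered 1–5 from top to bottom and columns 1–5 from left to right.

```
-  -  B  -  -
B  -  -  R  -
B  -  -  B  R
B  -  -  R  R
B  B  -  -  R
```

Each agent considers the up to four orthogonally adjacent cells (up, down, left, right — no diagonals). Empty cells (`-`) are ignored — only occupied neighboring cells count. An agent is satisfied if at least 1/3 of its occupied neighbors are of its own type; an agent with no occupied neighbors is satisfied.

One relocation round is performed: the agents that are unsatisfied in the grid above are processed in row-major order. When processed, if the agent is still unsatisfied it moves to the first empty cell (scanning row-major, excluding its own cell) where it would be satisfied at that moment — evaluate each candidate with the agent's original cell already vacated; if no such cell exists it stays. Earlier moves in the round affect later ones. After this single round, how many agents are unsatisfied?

Initially unsatisfied (in order): (2,4), (3,4).
  (2,4) → (1,5).
  (3,4) → (1,1).
Resulting grid:
B - B - R
B - - - -
B - - - R
B - - R R
B B - - R
All satisfied now.

0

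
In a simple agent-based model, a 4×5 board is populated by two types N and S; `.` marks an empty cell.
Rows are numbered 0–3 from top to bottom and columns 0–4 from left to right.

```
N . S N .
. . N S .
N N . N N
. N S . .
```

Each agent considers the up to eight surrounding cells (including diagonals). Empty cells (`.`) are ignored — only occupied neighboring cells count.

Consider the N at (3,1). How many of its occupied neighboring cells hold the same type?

Occupied neighbors of (3,1): (2,0)=N, (2,1)=N, (3,2)=S.
Same type (N): 2 of 3.

2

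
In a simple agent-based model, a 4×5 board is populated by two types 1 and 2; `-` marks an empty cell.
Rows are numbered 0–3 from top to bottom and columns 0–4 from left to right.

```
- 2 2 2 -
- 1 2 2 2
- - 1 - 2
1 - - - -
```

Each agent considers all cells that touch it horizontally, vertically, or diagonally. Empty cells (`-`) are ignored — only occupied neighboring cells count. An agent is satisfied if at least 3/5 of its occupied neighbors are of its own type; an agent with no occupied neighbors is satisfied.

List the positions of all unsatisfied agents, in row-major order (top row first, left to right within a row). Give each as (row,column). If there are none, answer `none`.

(1,1), (2,2)

(0,1)2 2/3 ok
(0,2)2 4/5 ok
(0,3)2 4/4 ok
(1,1)1 1/4 unhappy
(1,2)2 4/6 ok
(1,3)2 5/6 ok
(1,4)2 3/3 ok
(2,2)1 1/3 unhappy
(2,4)2 2/2 ok
(3,0)1 0/0 ok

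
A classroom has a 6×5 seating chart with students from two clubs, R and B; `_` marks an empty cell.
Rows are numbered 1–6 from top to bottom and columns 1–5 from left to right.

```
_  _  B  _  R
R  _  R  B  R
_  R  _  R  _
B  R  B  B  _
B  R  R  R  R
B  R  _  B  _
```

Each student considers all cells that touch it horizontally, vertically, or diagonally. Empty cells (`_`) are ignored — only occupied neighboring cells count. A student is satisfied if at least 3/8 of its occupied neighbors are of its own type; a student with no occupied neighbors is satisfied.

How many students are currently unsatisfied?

7

(1,3)B 1/2 satisfied
(1,5)R 1/2 satisfied
(2,1)R 1/1 satisfied
(2,3)R 2/4 satisfied
(2,4)B 1/5 not
(2,5)R 2/3 satisfied
(3,2)R 3/5 satisfied
(3,4)R 2/5 satisfied
(4,1)B 1/4 not
(4,2)R 3/6 satisfied
(4,3)B 1/7 not
(4,4)B 1/5 not
(5,1)B 2/5 satisfied
(5,2)R 3/7 satisfied
(5,3)R 4/7 satisfied
(5,4)R 2/5 satisfied
(5,5)R 1/3 not
(6,1)B 1/3 not
(6,2)R 2/4 satisfied
(6,4)B 0/3 not
Unsatisfied: (2,4), (4,1), (4,3), (4,4), (5,5), (6,1), (6,4) — 7 in total.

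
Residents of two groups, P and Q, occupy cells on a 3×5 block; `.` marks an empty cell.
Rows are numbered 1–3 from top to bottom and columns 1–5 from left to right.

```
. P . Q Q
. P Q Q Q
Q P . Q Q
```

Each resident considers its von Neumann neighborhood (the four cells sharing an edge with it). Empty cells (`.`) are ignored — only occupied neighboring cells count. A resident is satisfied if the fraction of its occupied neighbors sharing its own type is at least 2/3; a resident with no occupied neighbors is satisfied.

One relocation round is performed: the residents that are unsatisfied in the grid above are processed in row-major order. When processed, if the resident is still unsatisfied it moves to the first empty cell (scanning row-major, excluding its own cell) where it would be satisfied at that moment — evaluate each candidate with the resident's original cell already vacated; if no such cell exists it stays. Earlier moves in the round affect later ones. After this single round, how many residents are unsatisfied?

Initially unsatisfied (in order): (2,3), (3,1), (3,2).
  (2,3): no empty cell satisfies it; stays.
  (3,1) → (1,3).
  (3,2): now satisfied by earlier moves; stays.
Resulting grid:
. P Q Q Q
. P Q Q Q
. P . Q Q
Unsatisfied now: (1,2).

1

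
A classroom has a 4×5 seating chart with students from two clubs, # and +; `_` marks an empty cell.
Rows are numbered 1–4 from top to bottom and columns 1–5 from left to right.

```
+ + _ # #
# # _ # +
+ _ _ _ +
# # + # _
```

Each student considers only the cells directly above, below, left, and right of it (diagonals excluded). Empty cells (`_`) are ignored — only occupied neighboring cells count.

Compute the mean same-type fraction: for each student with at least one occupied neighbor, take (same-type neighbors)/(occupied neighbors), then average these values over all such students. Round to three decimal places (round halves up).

Row 1: (1,1)+ 1/2 · (1,2)+ 1/2 · (1,4)# 2/2 · (1,5)# 1/2
Row 2: (2,1)# 1/3 · (2,2)# 1/2 · (2,4)# 1/2 · (2,5)+ 1/3
Row 3: (3,1)+ 0/2 · (3,5)+ 1/1
Row 4: (4,1)# 1/2 · (4,2)# 1/2 · (4,3)+ 0/2 · (4,4)# 0/1
Sum over 14 students: 1/2 + 1/2 + 2/2 + 1/2 + 1/3 + 1/2 + 1/2 + 1/3 + 0/2 + 1/1 + 1/2 + 1/2 + 0/2 + 0/1 = 37/6; mean = 37/6 ÷ 14 = 37/84 = 0.440476… → 0.440.

0.440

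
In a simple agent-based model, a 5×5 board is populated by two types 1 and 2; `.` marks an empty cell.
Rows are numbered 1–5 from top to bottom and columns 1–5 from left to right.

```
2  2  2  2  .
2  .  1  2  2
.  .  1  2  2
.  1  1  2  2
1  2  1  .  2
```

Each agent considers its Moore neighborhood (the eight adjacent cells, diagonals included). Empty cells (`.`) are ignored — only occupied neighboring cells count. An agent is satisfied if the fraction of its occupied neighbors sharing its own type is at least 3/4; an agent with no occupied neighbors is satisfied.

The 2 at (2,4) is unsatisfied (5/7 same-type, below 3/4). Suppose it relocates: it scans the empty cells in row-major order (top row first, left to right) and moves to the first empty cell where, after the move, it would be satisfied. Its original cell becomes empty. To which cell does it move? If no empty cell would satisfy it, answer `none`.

(1,5)

Vacating (2,4). Empty cells in order:
  (1,5): 2/2 same-type → satisfied — stop here.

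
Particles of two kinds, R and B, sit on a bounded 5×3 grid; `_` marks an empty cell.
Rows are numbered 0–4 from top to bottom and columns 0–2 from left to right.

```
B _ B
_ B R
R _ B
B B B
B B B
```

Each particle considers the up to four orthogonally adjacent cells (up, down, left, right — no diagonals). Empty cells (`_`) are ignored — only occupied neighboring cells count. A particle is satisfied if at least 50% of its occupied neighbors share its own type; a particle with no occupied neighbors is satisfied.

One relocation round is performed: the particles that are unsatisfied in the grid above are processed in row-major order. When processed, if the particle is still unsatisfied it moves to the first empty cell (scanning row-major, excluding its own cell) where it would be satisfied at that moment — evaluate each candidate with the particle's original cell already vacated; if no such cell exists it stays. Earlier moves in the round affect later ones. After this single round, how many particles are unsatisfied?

Initially unsatisfied (in order): (0,2), (1,1), (1,2), (2,0).
  (0,2) → (0,1).
  (1,1): now satisfied by earlier moves; stays.
  (1,2): no empty cell satisfies it; stays.
  (2,0) → (0,2).
Resulting grid:
B B R
_ B R
_ _ B
B B B
B B B
Unsatisfied now: (1,2).

1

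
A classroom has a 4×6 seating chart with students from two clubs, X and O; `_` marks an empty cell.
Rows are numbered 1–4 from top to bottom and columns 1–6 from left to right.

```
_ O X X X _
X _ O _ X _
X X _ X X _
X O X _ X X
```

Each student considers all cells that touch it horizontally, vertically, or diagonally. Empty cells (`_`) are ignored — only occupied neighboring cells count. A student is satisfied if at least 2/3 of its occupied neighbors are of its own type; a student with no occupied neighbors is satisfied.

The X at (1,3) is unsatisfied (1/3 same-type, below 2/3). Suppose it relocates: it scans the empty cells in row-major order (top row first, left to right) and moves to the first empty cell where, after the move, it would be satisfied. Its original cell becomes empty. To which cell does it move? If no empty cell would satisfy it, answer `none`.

Vacating (1,3). Empty cells in order:
  (1,1): 1/2 same-type → still unsatisfied.
  (1,6): 2/2 same-type → satisfied — stop here.

(1,6)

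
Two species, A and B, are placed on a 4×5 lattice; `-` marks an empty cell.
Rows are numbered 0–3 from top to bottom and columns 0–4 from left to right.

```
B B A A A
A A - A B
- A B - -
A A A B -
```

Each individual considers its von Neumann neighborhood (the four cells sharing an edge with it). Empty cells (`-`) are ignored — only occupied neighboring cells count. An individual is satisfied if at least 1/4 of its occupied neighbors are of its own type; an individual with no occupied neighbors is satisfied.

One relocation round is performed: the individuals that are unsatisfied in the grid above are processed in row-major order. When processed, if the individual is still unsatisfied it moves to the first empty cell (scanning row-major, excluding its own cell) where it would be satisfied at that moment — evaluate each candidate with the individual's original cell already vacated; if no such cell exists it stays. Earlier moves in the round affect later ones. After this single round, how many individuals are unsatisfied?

Initially unsatisfied (in order): (1,4), (2,2), (3,3).
  (1,4) → (1,2).
  (2,2): now satisfied by earlier moves; stays.
  (3,3) → (2,3).
Resulting grid:
B B A A A
A A B A -
- A B B -
A A A - -
All satisfied now.

0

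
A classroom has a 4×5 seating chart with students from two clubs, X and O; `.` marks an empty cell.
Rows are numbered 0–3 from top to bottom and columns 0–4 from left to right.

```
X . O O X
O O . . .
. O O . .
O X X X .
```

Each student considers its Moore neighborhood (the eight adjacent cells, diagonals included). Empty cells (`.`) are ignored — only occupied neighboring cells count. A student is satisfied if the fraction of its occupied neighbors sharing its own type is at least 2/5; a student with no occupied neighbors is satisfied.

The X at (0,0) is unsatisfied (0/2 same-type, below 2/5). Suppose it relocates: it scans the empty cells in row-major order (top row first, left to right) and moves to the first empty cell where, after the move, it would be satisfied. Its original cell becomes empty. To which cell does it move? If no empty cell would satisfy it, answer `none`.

(1,4)

Vacating (0,0). Empty cells in order:
  (0,1): 0/3 same-type → still unsatisfied.
  (1,2): 0/5 same-type → still unsatisfied.
  (1,3): 1/4 same-type → still unsatisfied.
  (1,4): 1/2 same-type → satisfied — stop here.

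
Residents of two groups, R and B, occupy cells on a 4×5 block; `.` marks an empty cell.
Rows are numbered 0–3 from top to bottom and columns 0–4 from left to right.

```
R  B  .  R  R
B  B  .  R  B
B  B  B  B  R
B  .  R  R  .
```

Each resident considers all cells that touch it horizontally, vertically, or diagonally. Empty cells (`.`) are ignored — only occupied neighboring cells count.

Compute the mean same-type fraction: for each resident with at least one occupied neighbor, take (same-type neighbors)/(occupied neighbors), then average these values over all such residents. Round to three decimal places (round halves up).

(0,0)R 0/3
(0,1)B 2/3
(0,3)R 2/3
(0,4)R 2/3
(1,0)B 4/5
(1,1)B 5/6
(1,3)R 3/6
(1,4)B 1/5
(2,0)B 4/4
(2,1)B 5/6
(2,2)B 3/6
(2,3)B 2/6
(2,4)R 2/4
(3,0)B 2/2
(3,2)R 1/4
(3,3)R 2/4
Sum over 16 residents: 0/3 + 2/3 + 2/3 + 2/3 + 4/5 + 5/6 + 3/6 + 1/5 + 4/4 + 5/6 + 3/6 + 2/6 + 2/4 + 2/2 + 1/4 + 2/4 = 37/4; mean = 37/4 ÷ 16 = 37/64 = 0.578125 → 0.578.

0.578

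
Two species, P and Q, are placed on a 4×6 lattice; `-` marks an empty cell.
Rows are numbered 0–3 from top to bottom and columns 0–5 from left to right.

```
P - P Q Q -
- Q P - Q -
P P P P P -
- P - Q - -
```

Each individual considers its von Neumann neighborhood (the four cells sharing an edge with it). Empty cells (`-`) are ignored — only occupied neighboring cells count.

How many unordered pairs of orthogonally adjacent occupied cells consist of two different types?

5

Scan each occupied cell's neighbors to the right and below so each pair is counted once.
Row 0: P(0,2)–Q(0,3)≠ P(0,2)–P(1,2)= Q(0,3)–Q(0,4)= Q(0,4)–Q(1,4)=  → 1/4 unlike.
Row 1: Q(1,1)–P(1,2)≠ Q(1,1)–P(2,1)≠ P(1,2)–P(2,2)= Q(1,4)–P(2,4)≠  → 3/4 unlike.
Row 2: P(2,0)–P(2,1)= P(2,1)–P(2,2)= P(2,1)–P(3,1)= P(2,2)–P(2,3)= P(2,3)–P(2,4)= P(2,3)–Q(3,3)≠  → 1/6 unlike.
Total adjacent occupied pairs: 14; unlike-type pairs: 5.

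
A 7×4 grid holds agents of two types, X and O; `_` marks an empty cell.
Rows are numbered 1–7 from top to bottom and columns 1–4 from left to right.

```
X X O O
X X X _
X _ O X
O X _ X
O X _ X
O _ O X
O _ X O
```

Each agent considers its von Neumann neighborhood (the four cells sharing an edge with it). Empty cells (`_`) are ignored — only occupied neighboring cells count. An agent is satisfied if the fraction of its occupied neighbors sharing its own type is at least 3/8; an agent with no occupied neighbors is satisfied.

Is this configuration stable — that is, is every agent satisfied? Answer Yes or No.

(1,1)X 2/2 satisfied
(1,2)X 2/3 satisfied
(1,3)O 1/3 not
(1,4)O 1/1 satisfied
(2,1)X 3/3 satisfied
(2,2)X 3/3 satisfied
(2,3)X 1/3 not
(3,1)X 1/2 satisfied
(3,3)O 0/2 not
(3,4)X 1/2 satisfied
(4,1)O 1/3 not
(4,2)X 1/2 satisfied
(4,4)X 2/2 satisfied
(5,1)O 2/3 satisfied
(5,2)X 1/2 satisfied
(5,4)X 2/2 satisfied
(6,1)O 2/2 satisfied
(6,3)O 0/2 not
(6,4)X 1/3 not
(7,1)O 1/1 satisfied
(7,3)X 0/2 not
(7,4)O 0/2 not
For instance (1,3) has only 1/3 same-type neighbors, below 3/8.

No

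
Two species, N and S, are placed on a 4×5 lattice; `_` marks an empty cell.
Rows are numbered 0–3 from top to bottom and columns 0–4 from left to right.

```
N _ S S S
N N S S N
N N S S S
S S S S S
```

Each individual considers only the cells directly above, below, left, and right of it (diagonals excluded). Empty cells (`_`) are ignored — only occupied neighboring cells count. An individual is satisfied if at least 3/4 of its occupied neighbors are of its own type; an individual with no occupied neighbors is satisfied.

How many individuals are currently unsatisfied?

(0,0)N 1/1 ✓
(0,2)S 2/2 ✓
(0,3)S 3/3 ✓
(0,4)S 1/2 ✗
(1,0)N 3/3 ✓
(1,1)N 2/3 ✗
(1,2)S 3/4 ✓
(1,3)S 3/4 ✓
(1,4)N 0/3 ✗
(2,0)N 2/3 ✗
(2,1)N 2/4 ✗
(2,2)S 3/4 ✓
(2,3)S 4/4 ✓
(2,4)S 2/3 ✗
(3,0)S 1/2 ✗
(3,1)S 2/3 ✗
(3,2)S 3/3 ✓
(3,3)S 3/3 ✓
(3,4)S 2/2 ✓
Unsatisfied: (0,4), (1,1), (1,4), (2,0), (2,1), (2,4), (3,0), (3,1) — 8 in total.

8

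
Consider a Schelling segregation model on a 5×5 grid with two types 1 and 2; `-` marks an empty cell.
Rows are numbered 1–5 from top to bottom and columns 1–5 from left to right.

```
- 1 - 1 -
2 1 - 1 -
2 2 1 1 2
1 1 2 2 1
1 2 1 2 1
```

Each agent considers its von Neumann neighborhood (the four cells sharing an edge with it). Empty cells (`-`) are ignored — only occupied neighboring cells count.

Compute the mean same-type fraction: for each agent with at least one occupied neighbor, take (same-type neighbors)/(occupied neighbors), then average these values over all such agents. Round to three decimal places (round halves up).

(1,2)1 1/1
(1,4)1 1/1
(2,1)2 1/2
(2,2)1 1/3
(2,4)1 2/2
(3,1)2 2/3
(3,2)2 1/4
(3,3)1 1/3
(3,4)1 2/4
(3,5)2 0/2
(4,1)1 2/3
(4,2)1 1/4
(4,3)2 1/4
(4,4)2 2/4
(4,5)1 1/3
(5,1)1 1/2
(5,2)2 0/3
(5,3)1 0/3
(5,4)2 1/3
(5,5)1 1/2
Sum over 20 agents: 1/1 + 1/1 + 1/2 + 1/3 + 2/2 + 2/3 + 1/4 + 1/3 + 2/4 + 0/2 + 2/3 + 1/4 + 1/4 + 2/4 + 1/3 + 1/2 + 0/3 + 0/3 + 1/3 + 1/2 = 107/12; mean = 107/12 ÷ 20 = 107/240 = 0.445833… → 0.446.

0.446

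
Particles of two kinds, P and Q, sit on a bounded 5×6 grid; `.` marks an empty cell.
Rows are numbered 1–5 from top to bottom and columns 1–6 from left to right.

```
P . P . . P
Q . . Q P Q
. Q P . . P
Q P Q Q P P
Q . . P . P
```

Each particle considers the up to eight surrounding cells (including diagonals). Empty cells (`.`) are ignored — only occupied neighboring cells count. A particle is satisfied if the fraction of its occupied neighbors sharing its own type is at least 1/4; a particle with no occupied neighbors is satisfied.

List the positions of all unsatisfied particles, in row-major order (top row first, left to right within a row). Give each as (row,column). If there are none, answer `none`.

(1,1), (1,3), (2,4), (2,6), (3,3), (4,2)

(1,1)P 0/1 ✗
(1,3)P 0/1 ✗
(1,6)P 1/2 ✓
(2,1)Q 1/2 ✓
(2,4)Q 0/3 ✗
(2,5)P 2/4 ✓
(2,6)Q 0/3 ✗
(3,2)Q 3/5 ✓
(3,3)P 1/5 ✗
(3,6)P 3/4 ✓
(4,1)Q 2/3 ✓
(4,2)P 1/5 ✗
(4,3)Q 2/5 ✓
(4,4)Q 1/4 ✓
(4,5)P 4/5 ✓
(4,6)P 3/3 ✓
(5,1)Q 1/2 ✓
(5,4)P 1/3 ✓
(5,6)P 2/2 ✓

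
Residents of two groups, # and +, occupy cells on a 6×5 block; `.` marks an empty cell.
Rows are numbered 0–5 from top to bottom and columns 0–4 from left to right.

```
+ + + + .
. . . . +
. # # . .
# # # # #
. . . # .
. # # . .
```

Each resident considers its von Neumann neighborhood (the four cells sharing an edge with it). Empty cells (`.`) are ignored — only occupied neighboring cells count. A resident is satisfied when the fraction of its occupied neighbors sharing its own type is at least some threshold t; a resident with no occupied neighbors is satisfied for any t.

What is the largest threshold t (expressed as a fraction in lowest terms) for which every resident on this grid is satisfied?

1/1

Row 0: (0,0)+ 1/1 · (0,1)+ 2/2 · (0,2)+ 2/2 · (0,3)+ 1/1
Row 1: (1,4)+ — no occupied neighbors
Row 2: (2,1)# 2/2 · (2,2)# 2/2
Row 3: (3,0)# 1/1 · (3,1)# 3/3 · (3,2)# 3/3 · (3,3)# 3/3 · (3,4)# 1/1
Row 4: (4,3)# 1/1
Row 5: (5,1)# 1/1 · (5,2)# 1/1
The smallest same-type fraction is 1/1 at (0,0), which reduces to 1/1. Any threshold above that leaves this resident unsatisfied.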